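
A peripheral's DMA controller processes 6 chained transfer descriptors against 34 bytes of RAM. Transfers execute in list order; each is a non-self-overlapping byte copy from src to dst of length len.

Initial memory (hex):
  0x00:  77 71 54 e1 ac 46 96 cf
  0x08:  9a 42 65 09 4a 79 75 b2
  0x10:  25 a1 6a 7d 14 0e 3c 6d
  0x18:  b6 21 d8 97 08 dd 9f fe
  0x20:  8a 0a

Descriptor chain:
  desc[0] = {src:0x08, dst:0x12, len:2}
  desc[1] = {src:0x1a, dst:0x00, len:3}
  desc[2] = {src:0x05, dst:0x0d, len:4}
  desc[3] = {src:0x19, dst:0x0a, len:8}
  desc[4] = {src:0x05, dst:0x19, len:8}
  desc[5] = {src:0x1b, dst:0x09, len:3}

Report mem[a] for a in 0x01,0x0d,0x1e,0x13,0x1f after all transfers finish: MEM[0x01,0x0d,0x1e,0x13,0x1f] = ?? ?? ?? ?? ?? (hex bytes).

MEM[0x01,0x0d,0x1e,0x13,0x1f] = 97 08 21 42 d8

#0 dst[0x12+2] := {0x9a,0x42}
#1 dst[0x00+3] := {0xd8,0x97,0x08}
#2 dst[0x0d+4] := {0x46,0x96,0xcf,0x9a}
#3 dst[0x0a+8] := {0x21,0xd8,0x97,0x08,0xdd,0x9f,0xfe,0x8a}
#4 dst[0x19+8] := {0x46,0x96,0xcf,0x9a,0x42,0x21,0xd8,0x97}
#5 dst[0x09+3] := {0xcf,0x9a,0x42}
query mem[0x01]=0x97, mem[0x0d]=0x08, mem[0x1e]=0x21, mem[0x13]=0x42, mem[0x1f]=0xd8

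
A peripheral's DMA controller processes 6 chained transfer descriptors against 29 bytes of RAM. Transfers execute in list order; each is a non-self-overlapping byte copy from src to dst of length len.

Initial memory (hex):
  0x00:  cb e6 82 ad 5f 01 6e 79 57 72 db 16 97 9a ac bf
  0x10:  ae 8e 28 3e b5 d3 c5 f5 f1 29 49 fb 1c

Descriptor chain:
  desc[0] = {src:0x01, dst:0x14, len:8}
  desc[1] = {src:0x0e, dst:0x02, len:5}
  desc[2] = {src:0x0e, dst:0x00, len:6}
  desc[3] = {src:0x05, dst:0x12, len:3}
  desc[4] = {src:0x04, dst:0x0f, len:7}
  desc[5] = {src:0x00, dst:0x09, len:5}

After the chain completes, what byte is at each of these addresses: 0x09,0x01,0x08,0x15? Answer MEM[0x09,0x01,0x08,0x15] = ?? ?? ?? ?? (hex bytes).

MEM[0x09,0x01,0x08,0x15] = ac bf 57 db

[0] 0x01->0x14 len=8 : e6 82 ad 5f 01 6e 79 57
[1] 0x0e->0x02 len=5 : ac bf ae 8e 28
[2] 0x0e->0x00 len=6 : ac bf ae 8e 28 3e
[3] 0x05->0x12 len=3 : 3e 28 79
[4] 0x04->0x0f len=7 : 28 3e 28 79 57 72 db
[5] 0x00->0x09 len=5 : ac bf ae 8e 28
query mem[0x09]=0xac, mem[0x01]=0xbf, mem[0x08]=0x57, mem[0x15]=0xdb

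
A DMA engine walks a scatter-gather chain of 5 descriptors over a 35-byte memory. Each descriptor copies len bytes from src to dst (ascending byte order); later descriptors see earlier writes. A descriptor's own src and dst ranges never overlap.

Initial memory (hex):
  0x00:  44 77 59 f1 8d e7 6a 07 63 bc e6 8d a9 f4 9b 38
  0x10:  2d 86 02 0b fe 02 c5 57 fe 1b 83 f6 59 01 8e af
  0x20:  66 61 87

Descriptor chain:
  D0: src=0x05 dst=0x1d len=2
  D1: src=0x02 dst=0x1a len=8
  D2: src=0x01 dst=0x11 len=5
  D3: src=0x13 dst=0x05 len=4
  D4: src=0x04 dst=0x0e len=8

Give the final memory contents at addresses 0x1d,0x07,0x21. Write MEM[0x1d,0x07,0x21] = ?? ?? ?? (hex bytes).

  after D0: wrote 2B at 0x1d = e76a
  after D1: wrote 8B at 0x1a = 59f18de76a0763bc
  after D2: wrote 5B at 0x11 = 7759f18de7
  after D3: wrote 4B at 0x05 = f18de7c5
  after D4: wrote 8B at 0x0e = 8df18de7c5bce68d
query mem[0x1d]=0xe7, mem[0x07]=0xe7, mem[0x21]=0xbc

MEM[0x1d,0x07,0x21] = e7 e7 bc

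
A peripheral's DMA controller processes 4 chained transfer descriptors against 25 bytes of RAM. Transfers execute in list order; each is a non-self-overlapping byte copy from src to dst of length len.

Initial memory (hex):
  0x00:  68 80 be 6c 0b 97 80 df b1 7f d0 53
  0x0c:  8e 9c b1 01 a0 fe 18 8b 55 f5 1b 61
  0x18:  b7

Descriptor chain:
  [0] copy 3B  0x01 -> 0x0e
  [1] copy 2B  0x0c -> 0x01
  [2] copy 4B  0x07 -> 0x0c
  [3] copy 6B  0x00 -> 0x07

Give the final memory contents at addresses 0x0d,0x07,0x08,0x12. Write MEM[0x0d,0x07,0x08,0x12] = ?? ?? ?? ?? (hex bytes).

MEM[0x0d,0x07,0x08,0x12] = b1 68 8e 18

  after D0: wrote 3B at 0x0e = 80be6c
  after D1: wrote 2B at 0x01 = 8e9c
  after D2: wrote 4B at 0x0c = dfb17fd0
  after D3: wrote 6B at 0x07 = 688e9c6c0b97
query mem[0x0d]=0xb1, mem[0x07]=0x68, mem[0x08]=0x8e, mem[0x12]=0x18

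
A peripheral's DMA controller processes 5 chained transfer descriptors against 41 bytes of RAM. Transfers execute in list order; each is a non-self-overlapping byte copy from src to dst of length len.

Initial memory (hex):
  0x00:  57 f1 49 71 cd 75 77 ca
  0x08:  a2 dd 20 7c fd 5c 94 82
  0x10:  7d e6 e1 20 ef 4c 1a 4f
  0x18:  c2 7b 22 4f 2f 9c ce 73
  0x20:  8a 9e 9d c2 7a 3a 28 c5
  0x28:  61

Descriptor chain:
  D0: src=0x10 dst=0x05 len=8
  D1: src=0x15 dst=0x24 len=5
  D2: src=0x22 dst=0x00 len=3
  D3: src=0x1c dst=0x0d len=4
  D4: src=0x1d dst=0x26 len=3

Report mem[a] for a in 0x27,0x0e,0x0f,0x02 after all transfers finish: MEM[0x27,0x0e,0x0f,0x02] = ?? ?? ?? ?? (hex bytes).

MEM[0x27,0x0e,0x0f,0x02] = ce 9c ce 4c

[0] 0x10->0x05 len=8 : 7d e6 e1 20 ef 4c 1a 4f
[1] 0x15->0x24 len=5 : 4c 1a 4f c2 7b
[2] 0x22->0x00 len=3 : 9d c2 4c
[3] 0x1c->0x0d len=4 : 2f 9c ce 73
[4] 0x1d->0x26 len=3 : 9c ce 73
query mem[0x27]=0xce, mem[0x0e]=0x9c, mem[0x0f]=0xce, mem[0x02]=0x4c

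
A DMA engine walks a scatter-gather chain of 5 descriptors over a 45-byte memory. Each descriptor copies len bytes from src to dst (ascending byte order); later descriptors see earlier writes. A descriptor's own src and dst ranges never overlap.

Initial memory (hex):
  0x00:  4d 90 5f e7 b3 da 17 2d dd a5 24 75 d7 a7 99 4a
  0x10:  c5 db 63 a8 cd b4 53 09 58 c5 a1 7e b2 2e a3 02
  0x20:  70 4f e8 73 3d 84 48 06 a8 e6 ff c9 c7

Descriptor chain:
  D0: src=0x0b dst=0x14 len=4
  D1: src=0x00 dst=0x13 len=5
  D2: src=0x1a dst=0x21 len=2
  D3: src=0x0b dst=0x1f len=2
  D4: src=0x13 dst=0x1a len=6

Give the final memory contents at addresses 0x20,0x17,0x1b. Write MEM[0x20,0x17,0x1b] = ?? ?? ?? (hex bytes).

MEM[0x20,0x17,0x1b] = d7 b3 90

#0 dst[0x14+4] := {0x75,0xd7,0xa7,0x99}
#1 dst[0x13+5] := {0x4d,0x90,0x5f,0xe7,0xb3}
#2 dst[0x21+2] := {0xa1,0x7e}
#3 dst[0x1f+2] := {0x75,0xd7}
#4 dst[0x1a+6] := {0x4d,0x90,0x5f,0xe7,0xb3,0x58}
query mem[0x20]=0xd7, mem[0x17]=0xb3, mem[0x1b]=0x90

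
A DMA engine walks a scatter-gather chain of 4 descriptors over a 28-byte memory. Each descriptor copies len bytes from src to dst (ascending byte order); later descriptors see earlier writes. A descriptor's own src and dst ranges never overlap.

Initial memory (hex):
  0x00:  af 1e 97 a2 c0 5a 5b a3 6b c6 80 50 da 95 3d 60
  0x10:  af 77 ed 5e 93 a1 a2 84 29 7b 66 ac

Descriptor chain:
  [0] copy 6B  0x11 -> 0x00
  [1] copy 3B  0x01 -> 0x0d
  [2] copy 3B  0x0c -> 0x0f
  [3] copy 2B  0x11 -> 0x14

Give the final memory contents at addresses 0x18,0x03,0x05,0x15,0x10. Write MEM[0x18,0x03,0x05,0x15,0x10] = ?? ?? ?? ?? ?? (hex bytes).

D0: mem[0x00..0x05] <- [77 ed 5e 93 a1 a2]
D1: mem[0x0d..0x0f] <- [ed 5e 93]
D2: mem[0x0f..0x11] <- [da ed 5e]
D3: mem[0x14..0x15] <- [5e ed]
query mem[0x18]=0x29, mem[0x03]=0x93, mem[0x05]=0xa2, mem[0x15]=0xed, mem[0x10]=0xed

MEM[0x18,0x03,0x05,0x15,0x10] = 29 93 a2 ed ed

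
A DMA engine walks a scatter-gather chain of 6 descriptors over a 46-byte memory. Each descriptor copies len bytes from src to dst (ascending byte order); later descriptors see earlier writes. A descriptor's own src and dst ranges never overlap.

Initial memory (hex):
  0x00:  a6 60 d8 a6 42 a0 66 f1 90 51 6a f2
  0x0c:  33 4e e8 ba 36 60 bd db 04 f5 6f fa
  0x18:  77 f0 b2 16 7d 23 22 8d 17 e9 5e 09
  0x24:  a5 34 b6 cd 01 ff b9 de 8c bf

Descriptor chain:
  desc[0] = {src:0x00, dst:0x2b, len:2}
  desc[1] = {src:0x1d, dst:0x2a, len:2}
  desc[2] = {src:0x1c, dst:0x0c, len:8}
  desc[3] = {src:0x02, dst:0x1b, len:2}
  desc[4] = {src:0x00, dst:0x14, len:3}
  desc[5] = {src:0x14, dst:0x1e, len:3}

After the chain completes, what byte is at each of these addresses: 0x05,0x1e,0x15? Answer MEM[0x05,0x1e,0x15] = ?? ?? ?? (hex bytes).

D0: mem[0x2b..0x2c] <- [a6 60]
D1: mem[0x2a..0x2b] <- [23 22]
D2: mem[0x0c..0x13] <- [7d 23 22 8d 17 e9 5e 09]
D3: mem[0x1b..0x1c] <- [d8 a6]
D4: mem[0x14..0x16] <- [a6 60 d8]
D5: mem[0x1e..0x20] <- [a6 60 d8]
query mem[0x05]=0xa0, mem[0x1e]=0xa6, mem[0x15]=0x60

MEM[0x05,0x1e,0x15] = a0 a6 60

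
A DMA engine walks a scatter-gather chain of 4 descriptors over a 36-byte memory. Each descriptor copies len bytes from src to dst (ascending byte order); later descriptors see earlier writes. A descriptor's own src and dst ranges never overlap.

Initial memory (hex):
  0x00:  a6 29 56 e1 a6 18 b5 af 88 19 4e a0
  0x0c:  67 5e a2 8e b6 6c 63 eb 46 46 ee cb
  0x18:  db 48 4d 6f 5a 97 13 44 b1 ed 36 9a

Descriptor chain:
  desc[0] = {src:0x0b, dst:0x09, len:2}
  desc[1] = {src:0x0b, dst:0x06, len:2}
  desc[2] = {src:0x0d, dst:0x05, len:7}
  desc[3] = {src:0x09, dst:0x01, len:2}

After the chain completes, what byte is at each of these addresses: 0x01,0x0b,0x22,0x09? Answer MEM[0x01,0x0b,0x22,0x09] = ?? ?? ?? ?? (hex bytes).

#0 dst[0x09+2] := {0xa0,0x67}
#1 dst[0x06+2] := {0xa0,0x67}
#2 dst[0x05+7] := {0x5e,0xa2,0x8e,0xb6,0x6c,0x63,0xeb}
#3 dst[0x01+2] := {0x6c,0x63}
query mem[0x01]=0x6c, mem[0x0b]=0xeb, mem[0x22]=0x36, mem[0x09]=0x6c

MEM[0x01,0x0b,0x22,0x09] = 6c eb 36 6c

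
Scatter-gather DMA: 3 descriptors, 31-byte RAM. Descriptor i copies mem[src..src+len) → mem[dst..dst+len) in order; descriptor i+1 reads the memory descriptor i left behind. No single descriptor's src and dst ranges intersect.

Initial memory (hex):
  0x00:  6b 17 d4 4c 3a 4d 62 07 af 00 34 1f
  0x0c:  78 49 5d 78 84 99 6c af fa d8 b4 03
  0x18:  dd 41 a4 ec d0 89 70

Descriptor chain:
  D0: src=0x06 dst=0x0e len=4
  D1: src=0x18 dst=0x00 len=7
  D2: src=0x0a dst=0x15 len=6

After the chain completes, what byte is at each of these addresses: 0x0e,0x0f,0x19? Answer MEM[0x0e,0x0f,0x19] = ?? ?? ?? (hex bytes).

MEM[0x0e,0x0f,0x19] = 62 07 62

D0: mem[0x0e..0x11] <- [62 07 af 00]
D1: mem[0x00..0x06] <- [dd 41 a4 ec d0 89 70]
D2: mem[0x15..0x1a] <- [34 1f 78 49 62 07]
query mem[0x0e]=0x62, mem[0x0f]=0x07, mem[0x19]=0x62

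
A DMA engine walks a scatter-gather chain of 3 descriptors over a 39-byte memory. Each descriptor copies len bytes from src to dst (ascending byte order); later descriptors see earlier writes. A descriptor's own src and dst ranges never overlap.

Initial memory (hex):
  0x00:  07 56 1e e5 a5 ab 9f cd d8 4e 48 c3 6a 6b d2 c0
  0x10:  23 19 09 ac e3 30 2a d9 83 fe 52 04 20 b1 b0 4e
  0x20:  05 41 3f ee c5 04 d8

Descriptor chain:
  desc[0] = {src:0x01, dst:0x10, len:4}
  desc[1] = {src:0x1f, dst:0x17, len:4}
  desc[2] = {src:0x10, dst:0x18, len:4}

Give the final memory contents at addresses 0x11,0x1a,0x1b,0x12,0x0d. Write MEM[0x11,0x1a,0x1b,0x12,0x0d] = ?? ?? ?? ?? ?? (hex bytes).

MEM[0x11,0x1a,0x1b,0x12,0x0d] = 1e e5 a5 e5 6b

  after D0: wrote 4B at 0x10 = 561ee5a5
  after D1: wrote 4B at 0x17 = 4e05413f
  after D2: wrote 4B at 0x18 = 561ee5a5
query mem[0x11]=0x1e, mem[0x1a]=0xe5, mem[0x1b]=0xa5, mem[0x12]=0xe5, mem[0x0d]=0x6b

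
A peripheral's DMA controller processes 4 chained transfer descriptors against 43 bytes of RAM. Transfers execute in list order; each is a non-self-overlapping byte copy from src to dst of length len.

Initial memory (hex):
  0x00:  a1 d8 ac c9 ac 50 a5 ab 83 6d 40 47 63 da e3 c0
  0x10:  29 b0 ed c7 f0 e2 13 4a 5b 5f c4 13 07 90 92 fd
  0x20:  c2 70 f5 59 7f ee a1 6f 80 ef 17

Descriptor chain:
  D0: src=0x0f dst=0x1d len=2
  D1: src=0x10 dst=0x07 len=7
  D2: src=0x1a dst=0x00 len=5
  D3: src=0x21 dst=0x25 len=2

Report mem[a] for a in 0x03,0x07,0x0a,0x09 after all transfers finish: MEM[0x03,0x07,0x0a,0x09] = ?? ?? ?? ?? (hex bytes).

[0] 0x0f->0x1d len=2 : c0 29
[1] 0x10->0x07 len=7 : 29 b0 ed c7 f0 e2 13
[2] 0x1a->0x00 len=5 : c4 13 07 c0 29
[3] 0x21->0x25 len=2 : 70 f5
query mem[0x03]=0xc0, mem[0x07]=0x29, mem[0x0a]=0xc7, mem[0x09]=0xed

MEM[0x03,0x07,0x0a,0x09] = c0 29 c7 ed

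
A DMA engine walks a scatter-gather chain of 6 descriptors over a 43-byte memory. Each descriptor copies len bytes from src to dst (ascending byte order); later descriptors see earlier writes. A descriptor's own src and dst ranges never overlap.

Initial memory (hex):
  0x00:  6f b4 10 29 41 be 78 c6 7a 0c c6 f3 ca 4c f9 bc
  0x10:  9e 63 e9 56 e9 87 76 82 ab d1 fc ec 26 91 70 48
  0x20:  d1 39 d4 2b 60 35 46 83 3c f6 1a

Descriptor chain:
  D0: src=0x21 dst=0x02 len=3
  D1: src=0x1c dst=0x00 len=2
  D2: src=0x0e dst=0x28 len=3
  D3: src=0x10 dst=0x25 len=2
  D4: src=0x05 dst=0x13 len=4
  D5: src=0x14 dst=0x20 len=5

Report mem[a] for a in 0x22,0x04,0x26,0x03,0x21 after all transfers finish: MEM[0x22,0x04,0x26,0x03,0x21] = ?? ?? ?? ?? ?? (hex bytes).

#0 dst[0x02+3] := {0x39,0xd4,0x2b}
#1 dst[0x00+2] := {0x26,0x91}
#2 dst[0x28+3] := {0xf9,0xbc,0x9e}
#3 dst[0x25+2] := {0x9e,0x63}
#4 dst[0x13+4] := {0xbe,0x78,0xc6,0x7a}
#5 dst[0x20+5] := {0x78,0xc6,0x7a,0x82,0xab}
query mem[0x22]=0x7a, mem[0x04]=0x2b, mem[0x26]=0x63, mem[0x03]=0xd4, mem[0x21]=0xc6

MEM[0x22,0x04,0x26,0x03,0x21] = 7a 2b 63 d4 c6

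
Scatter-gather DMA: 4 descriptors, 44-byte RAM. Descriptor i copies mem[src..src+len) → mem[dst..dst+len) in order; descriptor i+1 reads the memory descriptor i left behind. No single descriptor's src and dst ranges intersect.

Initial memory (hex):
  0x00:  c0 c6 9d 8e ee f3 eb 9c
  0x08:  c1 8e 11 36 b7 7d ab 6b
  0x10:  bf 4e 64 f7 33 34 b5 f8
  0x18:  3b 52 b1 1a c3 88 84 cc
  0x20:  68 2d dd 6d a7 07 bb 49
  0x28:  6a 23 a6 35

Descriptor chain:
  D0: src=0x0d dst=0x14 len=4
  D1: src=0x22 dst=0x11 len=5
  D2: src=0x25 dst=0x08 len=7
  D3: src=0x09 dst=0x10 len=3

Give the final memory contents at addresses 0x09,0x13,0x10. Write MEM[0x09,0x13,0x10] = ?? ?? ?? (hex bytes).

MEM[0x09,0x13,0x10] = bb a7 bb

  after D0: wrote 4B at 0x14 = 7dab6bbf
  after D1: wrote 5B at 0x11 = dd6da707bb
  after D2: wrote 7B at 0x08 = 07bb496a23a635
  after D3: wrote 3B at 0x10 = bb496a
query mem[0x09]=0xbb, mem[0x13]=0xa7, mem[0x10]=0xbb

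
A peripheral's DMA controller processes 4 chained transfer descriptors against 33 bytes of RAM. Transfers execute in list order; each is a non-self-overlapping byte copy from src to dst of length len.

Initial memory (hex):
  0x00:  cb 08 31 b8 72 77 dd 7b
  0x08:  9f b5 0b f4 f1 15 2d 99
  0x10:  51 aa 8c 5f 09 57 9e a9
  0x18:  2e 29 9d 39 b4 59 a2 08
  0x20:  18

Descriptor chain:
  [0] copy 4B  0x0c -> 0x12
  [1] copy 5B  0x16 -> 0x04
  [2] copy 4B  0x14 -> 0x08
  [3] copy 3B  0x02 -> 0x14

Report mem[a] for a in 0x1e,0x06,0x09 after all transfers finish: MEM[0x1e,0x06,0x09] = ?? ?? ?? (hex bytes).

#0 dst[0x12+4] := {0xf1,0x15,0x2d,0x99}
#1 dst[0x04+5] := {0x9e,0xa9,0x2e,0x29,0x9d}
#2 dst[0x08+4] := {0x2d,0x99,0x9e,0xa9}
#3 dst[0x14+3] := {0x31,0xb8,0x9e}
query mem[0x1e]=0xa2, mem[0x06]=0x2e, mem[0x09]=0x99

MEM[0x1e,0x06,0x09] = a2 2e 99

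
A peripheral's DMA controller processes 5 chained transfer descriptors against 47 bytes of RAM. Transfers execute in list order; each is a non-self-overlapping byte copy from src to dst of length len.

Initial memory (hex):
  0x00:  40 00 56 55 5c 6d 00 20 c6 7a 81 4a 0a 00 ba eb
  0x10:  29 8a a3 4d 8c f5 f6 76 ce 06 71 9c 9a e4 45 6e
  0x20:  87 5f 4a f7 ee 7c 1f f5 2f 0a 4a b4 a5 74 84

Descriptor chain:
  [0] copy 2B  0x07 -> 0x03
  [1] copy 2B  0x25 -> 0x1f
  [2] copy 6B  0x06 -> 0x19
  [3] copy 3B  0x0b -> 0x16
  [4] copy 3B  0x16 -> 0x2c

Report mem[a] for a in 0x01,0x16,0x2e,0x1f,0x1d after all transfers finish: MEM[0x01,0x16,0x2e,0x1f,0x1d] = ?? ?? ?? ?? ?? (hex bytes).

MEM[0x01,0x16,0x2e,0x1f,0x1d] = 00 4a 00 7c 81

#0 dst[0x03+2] := {0x20,0xc6}
#1 dst[0x1f+2] := {0x7c,0x1f}
#2 dst[0x19+6] := {0x00,0x20,0xc6,0x7a,0x81,0x4a}
#3 dst[0x16+3] := {0x4a,0x0a,0x00}
#4 dst[0x2c+3] := {0x4a,0x0a,0x00}
query mem[0x01]=0x00, mem[0x16]=0x4a, mem[0x2e]=0x00, mem[0x1f]=0x7c, mem[0x1d]=0x81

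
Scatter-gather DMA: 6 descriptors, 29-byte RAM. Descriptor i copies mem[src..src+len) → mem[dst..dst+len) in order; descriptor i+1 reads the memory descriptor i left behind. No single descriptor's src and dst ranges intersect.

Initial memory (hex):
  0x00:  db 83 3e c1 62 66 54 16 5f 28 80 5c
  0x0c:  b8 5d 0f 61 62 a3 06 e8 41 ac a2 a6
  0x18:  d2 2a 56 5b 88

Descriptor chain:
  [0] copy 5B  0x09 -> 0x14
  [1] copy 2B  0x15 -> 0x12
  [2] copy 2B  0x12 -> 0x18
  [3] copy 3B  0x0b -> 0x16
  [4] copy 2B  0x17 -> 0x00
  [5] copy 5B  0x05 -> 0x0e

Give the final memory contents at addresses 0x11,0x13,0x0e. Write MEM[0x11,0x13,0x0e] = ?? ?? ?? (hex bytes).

#0 dst[0x14+5] := {0x28,0x80,0x5c,0xb8,0x5d}
#1 dst[0x12+2] := {0x80,0x5c}
#2 dst[0x18+2] := {0x80,0x5c}
#3 dst[0x16+3] := {0x5c,0xb8,0x5d}
#4 dst[0x00+2] := {0xb8,0x5d}
#5 dst[0x0e+5] := {0x66,0x54,0x16,0x5f,0x28}
query mem[0x11]=0x5f, mem[0x13]=0x5c, mem[0x0e]=0x66

MEM[0x11,0x13,0x0e] = 5f 5c 66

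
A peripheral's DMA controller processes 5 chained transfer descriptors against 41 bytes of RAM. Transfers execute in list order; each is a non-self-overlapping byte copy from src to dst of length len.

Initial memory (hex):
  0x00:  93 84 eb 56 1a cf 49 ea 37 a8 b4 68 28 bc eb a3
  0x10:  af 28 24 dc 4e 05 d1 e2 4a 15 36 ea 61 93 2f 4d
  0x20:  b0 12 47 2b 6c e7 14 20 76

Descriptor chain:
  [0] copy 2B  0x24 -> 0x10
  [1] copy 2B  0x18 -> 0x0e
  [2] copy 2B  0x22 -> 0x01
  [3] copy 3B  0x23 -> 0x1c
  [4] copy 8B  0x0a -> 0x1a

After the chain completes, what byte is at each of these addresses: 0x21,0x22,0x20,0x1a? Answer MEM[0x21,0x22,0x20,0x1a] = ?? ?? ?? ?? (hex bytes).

MEM[0x21,0x22,0x20,0x1a] = e7 47 6c b4

D0: mem[0x10..0x11] <- [6c e7]
D1: mem[0x0e..0x0f] <- [4a 15]
D2: mem[0x01..0x02] <- [47 2b]
D3: mem[0x1c..0x1e] <- [2b 6c e7]
D4: mem[0x1a..0x21] <- [b4 68 28 bc 4a 15 6c e7]
query mem[0x21]=0xe7, mem[0x22]=0x47, mem[0x20]=0x6c, mem[0x1a]=0xb4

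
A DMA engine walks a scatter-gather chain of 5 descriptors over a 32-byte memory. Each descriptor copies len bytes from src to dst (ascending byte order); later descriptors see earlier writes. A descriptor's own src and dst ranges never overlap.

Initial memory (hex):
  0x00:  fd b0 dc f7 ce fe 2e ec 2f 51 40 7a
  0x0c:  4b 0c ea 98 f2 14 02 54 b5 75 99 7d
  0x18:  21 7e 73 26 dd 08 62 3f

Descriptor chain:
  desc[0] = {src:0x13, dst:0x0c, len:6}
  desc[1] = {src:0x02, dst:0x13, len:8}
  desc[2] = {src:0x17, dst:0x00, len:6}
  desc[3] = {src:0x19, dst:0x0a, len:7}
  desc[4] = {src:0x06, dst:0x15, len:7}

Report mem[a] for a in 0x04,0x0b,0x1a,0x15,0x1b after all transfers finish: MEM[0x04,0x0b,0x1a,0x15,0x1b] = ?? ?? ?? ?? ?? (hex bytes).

D0: mem[0x0c..0x11] <- [54 b5 75 99 7d 21]
D1: mem[0x13..0x1a] <- [dc f7 ce fe 2e ec 2f 51]
D2: mem[0x00..0x05] <- [2e ec 2f 51 26 dd]
D3: mem[0x0a..0x10] <- [2f 51 26 dd 08 62 3f]
D4: mem[0x15..0x1b] <- [2e ec 2f 51 2f 51 26]
query mem[0x04]=0x26, mem[0x0b]=0x51, mem[0x1a]=0x51, mem[0x15]=0x2e, mem[0x1b]=0x26

MEM[0x04,0x0b,0x1a,0x15,0x1b] = 26 51 51 2e 26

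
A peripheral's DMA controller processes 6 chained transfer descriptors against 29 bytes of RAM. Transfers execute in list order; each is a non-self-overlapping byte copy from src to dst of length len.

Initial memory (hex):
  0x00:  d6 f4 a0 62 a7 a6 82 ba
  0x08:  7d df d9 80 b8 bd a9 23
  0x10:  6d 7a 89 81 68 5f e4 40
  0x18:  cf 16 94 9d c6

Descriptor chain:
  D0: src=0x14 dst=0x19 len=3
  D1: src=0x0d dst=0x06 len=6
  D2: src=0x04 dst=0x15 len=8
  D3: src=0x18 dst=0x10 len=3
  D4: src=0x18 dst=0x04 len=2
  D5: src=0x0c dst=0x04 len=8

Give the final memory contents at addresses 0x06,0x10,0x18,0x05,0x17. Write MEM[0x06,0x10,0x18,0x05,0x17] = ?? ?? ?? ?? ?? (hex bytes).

D0: mem[0x19..0x1b] <- [68 5f e4]
D1: mem[0x06..0x0b] <- [bd a9 23 6d 7a 89]
D2: mem[0x15..0x1c] <- [a7 a6 bd a9 23 6d 7a 89]
D3: mem[0x10..0x12] <- [a9 23 6d]
D4: mem[0x04..0x05] <- [a9 23]
D5: mem[0x04..0x0b] <- [b8 bd a9 23 a9 23 6d 81]
query mem[0x06]=0xa9, mem[0x10]=0xa9, mem[0x18]=0xa9, mem[0x05]=0xbd, mem[0x17]=0xbd

MEM[0x06,0x10,0x18,0x05,0x17] = a9 a9 a9 bd bd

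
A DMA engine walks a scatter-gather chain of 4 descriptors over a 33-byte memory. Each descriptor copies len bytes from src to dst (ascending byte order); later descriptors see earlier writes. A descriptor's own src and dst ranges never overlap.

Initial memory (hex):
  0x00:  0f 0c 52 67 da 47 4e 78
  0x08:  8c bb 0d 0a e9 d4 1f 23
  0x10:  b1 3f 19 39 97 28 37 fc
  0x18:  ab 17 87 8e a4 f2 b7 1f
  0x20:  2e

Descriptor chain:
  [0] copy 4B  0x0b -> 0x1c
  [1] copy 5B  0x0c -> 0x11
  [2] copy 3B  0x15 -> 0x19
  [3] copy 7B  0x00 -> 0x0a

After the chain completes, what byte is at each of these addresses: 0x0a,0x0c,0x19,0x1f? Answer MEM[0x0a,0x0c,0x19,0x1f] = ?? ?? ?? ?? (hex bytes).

#0 dst[0x1c+4] := {0x0a,0xe9,0xd4,0x1f}
#1 dst[0x11+5] := {0xe9,0xd4,0x1f,0x23,0xb1}
#2 dst[0x19+3] := {0xb1,0x37,0xfc}
#3 dst[0x0a+7] := {0x0f,0x0c,0x52,0x67,0xda,0x47,0x4e}
query mem[0x0a]=0x0f, mem[0x0c]=0x52, mem[0x19]=0xb1, mem[0x1f]=0x1f

MEM[0x0a,0x0c,0x19,0x1f] = 0f 52 b1 1f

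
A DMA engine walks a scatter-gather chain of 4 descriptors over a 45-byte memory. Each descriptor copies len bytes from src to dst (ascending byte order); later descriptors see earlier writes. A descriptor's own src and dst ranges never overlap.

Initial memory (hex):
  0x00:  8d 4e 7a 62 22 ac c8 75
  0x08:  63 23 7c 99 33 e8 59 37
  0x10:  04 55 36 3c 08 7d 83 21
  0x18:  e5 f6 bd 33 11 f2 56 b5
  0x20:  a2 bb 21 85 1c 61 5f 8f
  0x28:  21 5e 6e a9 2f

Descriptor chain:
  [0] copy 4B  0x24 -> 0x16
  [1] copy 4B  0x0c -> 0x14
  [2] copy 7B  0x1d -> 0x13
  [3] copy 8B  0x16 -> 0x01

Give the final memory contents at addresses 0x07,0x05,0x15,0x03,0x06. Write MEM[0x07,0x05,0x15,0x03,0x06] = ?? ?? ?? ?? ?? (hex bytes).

  after D0: wrote 4B at 0x16 = 1c615f8f
  after D1: wrote 4B at 0x14 = 33e85937
  after D2: wrote 7B at 0x13 = f256b5a2bb2185
  after D3: wrote 8B at 0x01 = a2bb2185bd3311f2
query mem[0x07]=0x11, mem[0x05]=0xbd, mem[0x15]=0xb5, mem[0x03]=0x21, mem[0x06]=0x33

MEM[0x07,0x05,0x15,0x03,0x06] = 11 bd b5 21 33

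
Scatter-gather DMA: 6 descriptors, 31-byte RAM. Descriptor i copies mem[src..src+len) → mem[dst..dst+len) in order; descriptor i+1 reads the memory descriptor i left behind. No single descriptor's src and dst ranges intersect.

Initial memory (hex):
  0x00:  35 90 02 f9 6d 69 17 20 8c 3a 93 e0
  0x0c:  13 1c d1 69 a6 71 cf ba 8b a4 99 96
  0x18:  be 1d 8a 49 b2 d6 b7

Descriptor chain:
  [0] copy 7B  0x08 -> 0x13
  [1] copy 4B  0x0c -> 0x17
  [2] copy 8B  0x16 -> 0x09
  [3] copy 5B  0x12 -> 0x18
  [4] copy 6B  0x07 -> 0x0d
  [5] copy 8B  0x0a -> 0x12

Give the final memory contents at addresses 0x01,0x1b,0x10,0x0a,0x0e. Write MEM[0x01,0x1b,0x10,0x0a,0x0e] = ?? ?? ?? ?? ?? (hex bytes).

MEM[0x01,0x1b,0x10,0x0a,0x0e] = 90 93 13 13 8c

[0] 0x08->0x13 len=7 : 8c 3a 93 e0 13 1c d1
[1] 0x0c->0x17 len=4 : 13 1c d1 69
[2] 0x16->0x09 len=8 : e0 13 1c d1 69 49 b2 d6
[3] 0x12->0x18 len=5 : cf 8c 3a 93 e0
[4] 0x07->0x0d len=6 : 20 8c e0 13 1c d1
[5] 0x0a->0x12 len=8 : 13 1c d1 20 8c e0 13 1c
query mem[0x01]=0x90, mem[0x1b]=0x93, mem[0x10]=0x13, mem[0x0a]=0x13, mem[0x0e]=0x8c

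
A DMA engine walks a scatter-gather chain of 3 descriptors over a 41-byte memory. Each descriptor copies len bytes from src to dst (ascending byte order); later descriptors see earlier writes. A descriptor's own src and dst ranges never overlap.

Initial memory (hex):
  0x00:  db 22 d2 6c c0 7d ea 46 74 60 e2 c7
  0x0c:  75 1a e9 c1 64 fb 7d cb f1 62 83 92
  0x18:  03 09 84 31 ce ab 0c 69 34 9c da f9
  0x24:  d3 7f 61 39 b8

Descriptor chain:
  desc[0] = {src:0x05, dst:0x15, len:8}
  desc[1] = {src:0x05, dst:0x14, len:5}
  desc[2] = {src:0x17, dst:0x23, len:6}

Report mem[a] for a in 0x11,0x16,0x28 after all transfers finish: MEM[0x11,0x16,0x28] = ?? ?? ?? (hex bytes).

MEM[0x11,0x16,0x28] = fb 46 75

  after D0: wrote 8B at 0x15 = 7dea467460e2c775
  after D1: wrote 5B at 0x14 = 7dea467460
  after D2: wrote 6B at 0x23 = 746060e2c775
query mem[0x11]=0xfb, mem[0x16]=0x46, mem[0x28]=0x75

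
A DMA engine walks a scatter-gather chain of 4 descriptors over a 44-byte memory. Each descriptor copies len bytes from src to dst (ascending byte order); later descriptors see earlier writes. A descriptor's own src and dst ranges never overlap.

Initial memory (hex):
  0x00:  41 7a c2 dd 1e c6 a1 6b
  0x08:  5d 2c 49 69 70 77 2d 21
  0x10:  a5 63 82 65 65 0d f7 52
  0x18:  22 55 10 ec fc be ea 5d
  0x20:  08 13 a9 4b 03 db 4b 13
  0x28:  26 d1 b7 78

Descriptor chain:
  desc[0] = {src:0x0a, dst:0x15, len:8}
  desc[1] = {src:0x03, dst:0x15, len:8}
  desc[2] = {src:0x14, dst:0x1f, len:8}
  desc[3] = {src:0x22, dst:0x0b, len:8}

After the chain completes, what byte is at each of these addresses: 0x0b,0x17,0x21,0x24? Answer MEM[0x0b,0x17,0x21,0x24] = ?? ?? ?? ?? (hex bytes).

  after D0: wrote 8B at 0x15 = 496970772d21a563
  after D1: wrote 8B at 0x15 = dd1ec6a16b5d2c49
  after D2: wrote 8B at 0x1f = 65dd1ec6a16b5d2c
  after D3: wrote 8B at 0x0b = c6a16b5d2c1326d1
query mem[0x0b]=0xc6, mem[0x17]=0xc6, mem[0x21]=0x1e, mem[0x24]=0x6b

MEM[0x0b,0x17,0x21,0x24] = c6 c6 1e 6b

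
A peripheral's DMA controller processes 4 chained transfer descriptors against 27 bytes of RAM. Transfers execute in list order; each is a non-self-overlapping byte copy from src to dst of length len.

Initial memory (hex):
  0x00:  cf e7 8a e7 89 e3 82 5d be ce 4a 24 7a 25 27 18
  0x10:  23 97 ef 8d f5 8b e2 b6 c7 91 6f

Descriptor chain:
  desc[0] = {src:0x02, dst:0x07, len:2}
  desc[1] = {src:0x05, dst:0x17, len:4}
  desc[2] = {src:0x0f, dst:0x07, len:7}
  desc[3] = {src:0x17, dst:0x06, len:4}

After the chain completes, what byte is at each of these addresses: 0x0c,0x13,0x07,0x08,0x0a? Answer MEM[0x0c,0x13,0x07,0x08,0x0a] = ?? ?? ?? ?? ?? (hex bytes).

D0: mem[0x07..0x08] <- [8a e7]
D1: mem[0x17..0x1a] <- [e3 82 8a e7]
D2: mem[0x07..0x0d] <- [18 23 97 ef 8d f5 8b]
D3: mem[0x06..0x09] <- [e3 82 8a e7]
query mem[0x0c]=0xf5, mem[0x13]=0x8d, mem[0x07]=0x82, mem[0x08]=0x8a, mem[0x0a]=0xef

MEM[0x0c,0x13,0x07,0x08,0x0a] = f5 8d 82 8a ef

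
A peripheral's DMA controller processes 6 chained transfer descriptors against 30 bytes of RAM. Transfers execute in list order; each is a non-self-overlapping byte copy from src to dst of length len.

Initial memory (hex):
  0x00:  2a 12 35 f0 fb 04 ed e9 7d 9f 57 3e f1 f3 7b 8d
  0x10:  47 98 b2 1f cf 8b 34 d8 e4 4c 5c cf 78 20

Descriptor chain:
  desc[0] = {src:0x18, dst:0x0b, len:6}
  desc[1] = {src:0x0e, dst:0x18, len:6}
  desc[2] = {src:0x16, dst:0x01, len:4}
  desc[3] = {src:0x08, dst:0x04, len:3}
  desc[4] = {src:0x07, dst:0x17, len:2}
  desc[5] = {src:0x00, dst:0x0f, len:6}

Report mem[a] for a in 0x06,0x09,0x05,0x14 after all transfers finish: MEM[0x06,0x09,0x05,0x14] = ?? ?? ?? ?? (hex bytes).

#0 dst[0x0b+6] := {0xe4,0x4c,0x5c,0xcf,0x78,0x20}
#1 dst[0x18+6] := {0xcf,0x78,0x20,0x98,0xb2,0x1f}
#2 dst[0x01+4] := {0x34,0xd8,0xcf,0x78}
#3 dst[0x04+3] := {0x7d,0x9f,0x57}
#4 dst[0x17+2] := {0xe9,0x7d}
#5 dst[0x0f+6] := {0x2a,0x34,0xd8,0xcf,0x7d,0x9f}
query mem[0x06]=0x57, mem[0x09]=0x9f, mem[0x05]=0x9f, mem[0x14]=0x9f

MEM[0x06,0x09,0x05,0x14] = 57 9f 9f 9f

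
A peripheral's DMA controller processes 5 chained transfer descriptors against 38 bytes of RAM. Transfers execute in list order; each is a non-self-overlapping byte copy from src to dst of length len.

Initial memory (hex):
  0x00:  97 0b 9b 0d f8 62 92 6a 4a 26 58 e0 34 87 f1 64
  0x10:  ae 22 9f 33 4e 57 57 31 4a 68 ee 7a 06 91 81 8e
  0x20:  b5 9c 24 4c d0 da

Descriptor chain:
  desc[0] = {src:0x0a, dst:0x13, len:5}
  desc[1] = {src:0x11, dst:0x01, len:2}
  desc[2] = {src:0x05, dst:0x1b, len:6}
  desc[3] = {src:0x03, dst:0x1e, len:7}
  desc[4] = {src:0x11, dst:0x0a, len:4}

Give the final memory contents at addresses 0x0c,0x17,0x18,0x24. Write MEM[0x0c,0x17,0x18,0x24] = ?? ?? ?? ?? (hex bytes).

[0] 0x0a->0x13 len=5 : 58 e0 34 87 f1
[1] 0x11->0x01 len=2 : 22 9f
[2] 0x05->0x1b len=6 : 62 92 6a 4a 26 58
[3] 0x03->0x1e len=7 : 0d f8 62 92 6a 4a 26
[4] 0x11->0x0a len=4 : 22 9f 58 e0
query mem[0x0c]=0x58, mem[0x17]=0xf1, mem[0x18]=0x4a, mem[0x24]=0x26

MEM[0x0c,0x17,0x18,0x24] = 58 f1 4a 26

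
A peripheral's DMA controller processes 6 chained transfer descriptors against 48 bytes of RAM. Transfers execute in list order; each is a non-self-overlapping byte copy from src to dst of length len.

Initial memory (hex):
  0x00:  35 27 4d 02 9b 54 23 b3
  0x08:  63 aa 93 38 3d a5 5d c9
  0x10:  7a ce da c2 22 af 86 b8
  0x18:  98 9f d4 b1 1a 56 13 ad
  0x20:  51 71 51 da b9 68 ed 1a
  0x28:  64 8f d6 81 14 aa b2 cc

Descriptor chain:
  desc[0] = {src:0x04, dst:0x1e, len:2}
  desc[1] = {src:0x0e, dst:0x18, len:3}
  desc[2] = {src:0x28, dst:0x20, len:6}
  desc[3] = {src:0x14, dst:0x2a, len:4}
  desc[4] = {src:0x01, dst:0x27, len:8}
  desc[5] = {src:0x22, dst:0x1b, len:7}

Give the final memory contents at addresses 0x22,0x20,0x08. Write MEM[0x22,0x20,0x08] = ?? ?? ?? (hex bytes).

D0: mem[0x1e..0x1f] <- [9b 54]
D1: mem[0x18..0x1a] <- [5d c9 7a]
D2: mem[0x20..0x25] <- [64 8f d6 81 14 aa]
D3: mem[0x2a..0x2d] <- [22 af 86 b8]
D4: mem[0x27..0x2e] <- [27 4d 02 9b 54 23 b3 63]
D5: mem[0x1b..0x21] <- [d6 81 14 aa ed 27 4d]
query mem[0x22]=0xd6, mem[0x20]=0x27, mem[0x08]=0x63

MEM[0x22,0x20,0x08] = d6 27 63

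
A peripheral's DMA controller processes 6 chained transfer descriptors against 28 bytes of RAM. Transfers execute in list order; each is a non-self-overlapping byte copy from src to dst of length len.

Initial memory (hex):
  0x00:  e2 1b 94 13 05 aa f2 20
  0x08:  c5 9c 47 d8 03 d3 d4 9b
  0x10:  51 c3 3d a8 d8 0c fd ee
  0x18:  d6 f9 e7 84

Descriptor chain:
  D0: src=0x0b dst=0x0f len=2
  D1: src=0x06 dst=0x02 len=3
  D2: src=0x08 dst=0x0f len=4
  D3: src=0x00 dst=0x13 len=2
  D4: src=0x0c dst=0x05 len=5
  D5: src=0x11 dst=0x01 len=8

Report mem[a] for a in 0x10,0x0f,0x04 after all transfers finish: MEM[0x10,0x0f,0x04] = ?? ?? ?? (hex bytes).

  after D0: wrote 2B at 0x0f = d803
  after D1: wrote 3B at 0x02 = f220c5
  after D2: wrote 4B at 0x0f = c59c47d8
  after D3: wrote 2B at 0x13 = e21b
  after D4: wrote 5B at 0x05 = 03d3d4c59c
  after D5: wrote 8B at 0x01 = 47d8e21b0cfdeed6
query mem[0x10]=0x9c, mem[0x0f]=0xc5, mem[0x04]=0x1b

MEM[0x10,0x0f,0x04] = 9c c5 1b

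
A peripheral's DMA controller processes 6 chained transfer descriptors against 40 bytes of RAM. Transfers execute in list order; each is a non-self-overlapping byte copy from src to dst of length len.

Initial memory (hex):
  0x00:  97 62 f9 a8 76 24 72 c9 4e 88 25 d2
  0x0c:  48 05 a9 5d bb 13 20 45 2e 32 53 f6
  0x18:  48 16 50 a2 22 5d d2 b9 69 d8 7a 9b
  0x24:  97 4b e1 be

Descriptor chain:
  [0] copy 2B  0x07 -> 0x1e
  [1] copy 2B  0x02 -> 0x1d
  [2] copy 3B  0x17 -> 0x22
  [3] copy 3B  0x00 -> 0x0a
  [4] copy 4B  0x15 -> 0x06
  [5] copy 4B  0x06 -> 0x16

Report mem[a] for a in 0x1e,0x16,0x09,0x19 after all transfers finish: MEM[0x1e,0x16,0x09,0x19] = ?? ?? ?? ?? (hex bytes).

[0] 0x07->0x1e len=2 : c9 4e
[1] 0x02->0x1d len=2 : f9 a8
[2] 0x17->0x22 len=3 : f6 48 16
[3] 0x00->0x0a len=3 : 97 62 f9
[4] 0x15->0x06 len=4 : 32 53 f6 48
[5] 0x06->0x16 len=4 : 32 53 f6 48
query mem[0x1e]=0xa8, mem[0x16]=0x32, mem[0x09]=0x48, mem[0x19]=0x48

MEM[0x1e,0x16,0x09,0x19] = a8 32 48 48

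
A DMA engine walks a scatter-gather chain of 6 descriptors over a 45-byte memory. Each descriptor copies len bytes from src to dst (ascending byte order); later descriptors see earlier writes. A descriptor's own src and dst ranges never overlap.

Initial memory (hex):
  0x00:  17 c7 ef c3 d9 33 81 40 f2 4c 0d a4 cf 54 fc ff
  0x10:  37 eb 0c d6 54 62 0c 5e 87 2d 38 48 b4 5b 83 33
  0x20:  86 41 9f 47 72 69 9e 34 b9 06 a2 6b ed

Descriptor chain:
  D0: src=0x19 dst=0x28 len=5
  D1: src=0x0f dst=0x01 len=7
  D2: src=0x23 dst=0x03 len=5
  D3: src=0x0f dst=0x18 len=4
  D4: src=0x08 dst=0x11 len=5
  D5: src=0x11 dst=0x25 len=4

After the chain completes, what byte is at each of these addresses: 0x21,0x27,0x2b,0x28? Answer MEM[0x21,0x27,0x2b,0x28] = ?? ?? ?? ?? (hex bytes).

MEM[0x21,0x27,0x2b,0x28] = 41 0d b4 a4

[0] 0x19->0x28 len=5 : 2d 38 48 b4 5b
[1] 0x0f->0x01 len=7 : ff 37 eb 0c d6 54 62
[2] 0x23->0x03 len=5 : 47 72 69 9e 34
[3] 0x0f->0x18 len=4 : ff 37 eb 0c
[4] 0x08->0x11 len=5 : f2 4c 0d a4 cf
[5] 0x11->0x25 len=4 : f2 4c 0d a4
query mem[0x21]=0x41, mem[0x27]=0x0d, mem[0x2b]=0xb4, mem[0x28]=0xa4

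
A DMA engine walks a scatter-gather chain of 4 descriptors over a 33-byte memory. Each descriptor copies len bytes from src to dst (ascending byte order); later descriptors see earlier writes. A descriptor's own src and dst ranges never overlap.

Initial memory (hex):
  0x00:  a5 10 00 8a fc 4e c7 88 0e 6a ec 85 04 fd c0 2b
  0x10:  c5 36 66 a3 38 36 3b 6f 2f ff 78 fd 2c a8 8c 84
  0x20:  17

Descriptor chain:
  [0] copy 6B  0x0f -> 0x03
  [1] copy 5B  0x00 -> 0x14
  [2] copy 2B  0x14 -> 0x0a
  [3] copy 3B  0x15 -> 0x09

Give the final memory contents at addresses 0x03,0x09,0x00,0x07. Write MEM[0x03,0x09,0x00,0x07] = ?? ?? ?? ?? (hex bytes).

  after D0: wrote 6B at 0x03 = 2bc53666a338
  after D1: wrote 5B at 0x14 = a510002bc5
  after D2: wrote 2B at 0x0a = a510
  after D3: wrote 3B at 0x09 = 10002b
query mem[0x03]=0x2b, mem[0x09]=0x10, mem[0x00]=0xa5, mem[0x07]=0xa3

MEM[0x03,0x09,0x00,0x07] = 2b 10 a5 a3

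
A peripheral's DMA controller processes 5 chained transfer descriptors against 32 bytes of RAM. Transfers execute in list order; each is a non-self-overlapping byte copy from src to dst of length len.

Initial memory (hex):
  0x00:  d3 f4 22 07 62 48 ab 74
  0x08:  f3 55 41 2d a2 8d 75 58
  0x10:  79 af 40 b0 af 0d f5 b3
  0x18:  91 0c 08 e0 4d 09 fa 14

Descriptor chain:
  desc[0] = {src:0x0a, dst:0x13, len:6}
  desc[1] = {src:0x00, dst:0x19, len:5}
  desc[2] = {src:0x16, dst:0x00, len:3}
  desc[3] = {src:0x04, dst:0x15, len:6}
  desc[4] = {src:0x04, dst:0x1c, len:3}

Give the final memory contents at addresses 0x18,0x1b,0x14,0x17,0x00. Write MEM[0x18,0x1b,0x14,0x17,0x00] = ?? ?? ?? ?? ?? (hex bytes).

[0] 0x0a->0x13 len=6 : 41 2d a2 8d 75 58
[1] 0x00->0x19 len=5 : d3 f4 22 07 62
[2] 0x16->0x00 len=3 : 8d 75 58
[3] 0x04->0x15 len=6 : 62 48 ab 74 f3 55
[4] 0x04->0x1c len=3 : 62 48 ab
query mem[0x18]=0x74, mem[0x1b]=0x22, mem[0x14]=0x2d, mem[0x17]=0xab, mem[0x00]=0x8d

MEM[0x18,0x1b,0x14,0x17,0x00] = 74 22 2d ab 8d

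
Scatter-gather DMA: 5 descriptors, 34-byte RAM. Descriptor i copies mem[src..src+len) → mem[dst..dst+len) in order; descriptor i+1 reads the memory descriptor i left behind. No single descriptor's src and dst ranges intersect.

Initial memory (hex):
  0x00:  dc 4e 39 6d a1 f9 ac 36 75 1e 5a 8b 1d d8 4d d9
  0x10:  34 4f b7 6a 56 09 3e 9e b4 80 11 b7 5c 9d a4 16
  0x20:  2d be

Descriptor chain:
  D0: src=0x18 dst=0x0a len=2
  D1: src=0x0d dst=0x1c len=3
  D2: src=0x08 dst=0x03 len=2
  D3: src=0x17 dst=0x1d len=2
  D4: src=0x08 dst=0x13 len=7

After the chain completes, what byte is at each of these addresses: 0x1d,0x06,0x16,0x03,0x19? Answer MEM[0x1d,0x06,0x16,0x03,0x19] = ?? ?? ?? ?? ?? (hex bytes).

MEM[0x1d,0x06,0x16,0x03,0x19] = 9e ac 80 75 4d

  after D0: wrote 2B at 0x0a = b480
  after D1: wrote 3B at 0x1c = d84dd9
  after D2: wrote 2B at 0x03 = 751e
  after D3: wrote 2B at 0x1d = 9eb4
  after D4: wrote 7B at 0x13 = 751eb4801dd84d
query mem[0x1d]=0x9e, mem[0x06]=0xac, mem[0x16]=0x80, mem[0x03]=0x75, mem[0x19]=0x4d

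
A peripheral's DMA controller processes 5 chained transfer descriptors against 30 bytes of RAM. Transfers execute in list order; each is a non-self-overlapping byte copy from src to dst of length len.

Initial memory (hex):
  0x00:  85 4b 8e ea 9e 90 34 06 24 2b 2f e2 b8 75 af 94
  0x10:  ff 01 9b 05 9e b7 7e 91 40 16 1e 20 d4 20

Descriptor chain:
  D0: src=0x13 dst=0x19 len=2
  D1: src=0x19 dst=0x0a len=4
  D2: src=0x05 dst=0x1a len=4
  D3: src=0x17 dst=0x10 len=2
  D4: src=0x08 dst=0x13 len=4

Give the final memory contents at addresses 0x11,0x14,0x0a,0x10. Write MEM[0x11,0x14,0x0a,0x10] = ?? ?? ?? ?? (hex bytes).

D0: mem[0x19..0x1a] <- [05 9e]
D1: mem[0x0a..0x0d] <- [05 9e 20 d4]
D2: mem[0x1a..0x1d] <- [90 34 06 24]
D3: mem[0x10..0x11] <- [91 40]
D4: mem[0x13..0x16] <- [24 2b 05 9e]
query mem[0x11]=0x40, mem[0x14]=0x2b, mem[0x0a]=0x05, mem[0x10]=0x91

MEM[0x11,0x14,0x0a,0x10] = 40 2b 05 91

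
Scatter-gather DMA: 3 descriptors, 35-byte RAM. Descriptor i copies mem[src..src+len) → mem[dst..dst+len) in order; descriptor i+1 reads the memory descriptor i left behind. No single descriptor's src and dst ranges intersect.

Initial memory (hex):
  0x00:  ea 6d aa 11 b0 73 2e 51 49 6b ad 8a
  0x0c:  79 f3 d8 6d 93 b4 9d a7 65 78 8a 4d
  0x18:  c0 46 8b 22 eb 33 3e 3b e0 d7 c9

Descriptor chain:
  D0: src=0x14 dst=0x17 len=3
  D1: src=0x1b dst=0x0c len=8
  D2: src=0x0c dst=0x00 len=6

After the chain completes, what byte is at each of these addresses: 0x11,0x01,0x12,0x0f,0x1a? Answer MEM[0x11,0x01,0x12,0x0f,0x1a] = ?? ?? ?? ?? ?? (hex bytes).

[0] 0x14->0x17 len=3 : 65 78 8a
[1] 0x1b->0x0c len=8 : 22 eb 33 3e 3b e0 d7 c9
[2] 0x0c->0x00 len=6 : 22 eb 33 3e 3b e0
query mem[0x11]=0xe0, mem[0x01]=0xeb, mem[0x12]=0xd7, mem[0x0f]=0x3e, mem[0x1a]=0x8b

MEM[0x11,0x01,0x12,0x0f,0x1a] = e0 eb d7 3e 8b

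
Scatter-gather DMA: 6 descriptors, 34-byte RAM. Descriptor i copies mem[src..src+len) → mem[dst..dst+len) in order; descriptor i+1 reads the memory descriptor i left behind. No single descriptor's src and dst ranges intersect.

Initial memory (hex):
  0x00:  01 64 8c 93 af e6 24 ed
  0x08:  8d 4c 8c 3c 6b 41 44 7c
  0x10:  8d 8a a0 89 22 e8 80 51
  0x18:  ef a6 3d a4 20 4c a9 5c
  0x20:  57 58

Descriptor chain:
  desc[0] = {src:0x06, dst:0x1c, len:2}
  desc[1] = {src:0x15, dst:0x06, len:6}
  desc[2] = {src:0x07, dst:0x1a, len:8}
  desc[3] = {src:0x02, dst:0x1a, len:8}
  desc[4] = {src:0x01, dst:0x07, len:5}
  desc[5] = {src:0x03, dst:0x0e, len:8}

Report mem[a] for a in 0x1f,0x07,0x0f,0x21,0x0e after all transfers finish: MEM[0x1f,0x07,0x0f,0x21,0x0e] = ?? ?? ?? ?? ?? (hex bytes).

[0] 0x06->0x1c len=2 : 24 ed
[1] 0x15->0x06 len=6 : e8 80 51 ef a6 3d
[2] 0x07->0x1a len=8 : 80 51 ef a6 3d 6b 41 44
[3] 0x02->0x1a len=8 : 8c 93 af e6 e8 80 51 ef
[4] 0x01->0x07 len=5 : 64 8c 93 af e6
[5] 0x03->0x0e len=8 : 93 af e6 e8 64 8c 93 af
query mem[0x1f]=0x80, mem[0x07]=0x64, mem[0x0f]=0xaf, mem[0x21]=0xef, mem[0x0e]=0x93

MEM[0x1f,0x07,0x0f,0x21,0x0e] = 80 64 af ef 93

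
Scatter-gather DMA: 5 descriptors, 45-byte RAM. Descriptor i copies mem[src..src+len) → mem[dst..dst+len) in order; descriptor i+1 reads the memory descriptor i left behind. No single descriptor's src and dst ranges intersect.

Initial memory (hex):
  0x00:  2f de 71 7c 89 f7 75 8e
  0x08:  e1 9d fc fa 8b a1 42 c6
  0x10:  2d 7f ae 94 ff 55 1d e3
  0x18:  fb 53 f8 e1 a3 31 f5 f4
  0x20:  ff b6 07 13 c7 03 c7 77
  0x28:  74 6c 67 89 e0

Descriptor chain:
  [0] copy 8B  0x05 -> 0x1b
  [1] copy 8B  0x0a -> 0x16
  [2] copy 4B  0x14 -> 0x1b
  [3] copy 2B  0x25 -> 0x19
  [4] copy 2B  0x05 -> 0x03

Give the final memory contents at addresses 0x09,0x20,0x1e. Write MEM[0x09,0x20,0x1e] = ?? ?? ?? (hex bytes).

  after D0: wrote 8B at 0x1b = f7758ee19dfcfa8b
  after D1: wrote 8B at 0x16 = fcfa8ba142c62d7f
  after D2: wrote 4B at 0x1b = ff55fcfa
  after D3: wrote 2B at 0x19 = 03c7
  after D4: wrote 2B at 0x03 = f775
query mem[0x09]=0x9d, mem[0x20]=0xfc, mem[0x1e]=0xfa

MEM[0x09,0x20,0x1e] = 9d fc fa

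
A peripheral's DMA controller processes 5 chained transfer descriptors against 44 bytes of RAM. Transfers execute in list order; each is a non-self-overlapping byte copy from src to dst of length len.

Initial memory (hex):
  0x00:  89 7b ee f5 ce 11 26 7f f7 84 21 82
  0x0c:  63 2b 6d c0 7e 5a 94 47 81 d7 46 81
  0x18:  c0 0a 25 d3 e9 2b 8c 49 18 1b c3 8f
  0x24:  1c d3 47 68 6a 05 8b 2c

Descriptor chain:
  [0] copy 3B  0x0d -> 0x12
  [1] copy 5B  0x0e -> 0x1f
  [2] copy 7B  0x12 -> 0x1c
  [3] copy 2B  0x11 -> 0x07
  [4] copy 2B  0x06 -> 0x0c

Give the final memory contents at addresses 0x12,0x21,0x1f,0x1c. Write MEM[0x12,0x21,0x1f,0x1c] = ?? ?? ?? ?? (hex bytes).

MEM[0x12,0x21,0x1f,0x1c] = 2b 81 d7 2b

D0: mem[0x12..0x14] <- [2b 6d c0]
D1: mem[0x1f..0x23] <- [6d c0 7e 5a 2b]
D2: mem[0x1c..0x22] <- [2b 6d c0 d7 46 81 c0]
D3: mem[0x07..0x08] <- [5a 2b]
D4: mem[0x0c..0x0d] <- [26 5a]
query mem[0x12]=0x2b, mem[0x21]=0x81, mem[0x1f]=0xd7, mem[0x1c]=0x2b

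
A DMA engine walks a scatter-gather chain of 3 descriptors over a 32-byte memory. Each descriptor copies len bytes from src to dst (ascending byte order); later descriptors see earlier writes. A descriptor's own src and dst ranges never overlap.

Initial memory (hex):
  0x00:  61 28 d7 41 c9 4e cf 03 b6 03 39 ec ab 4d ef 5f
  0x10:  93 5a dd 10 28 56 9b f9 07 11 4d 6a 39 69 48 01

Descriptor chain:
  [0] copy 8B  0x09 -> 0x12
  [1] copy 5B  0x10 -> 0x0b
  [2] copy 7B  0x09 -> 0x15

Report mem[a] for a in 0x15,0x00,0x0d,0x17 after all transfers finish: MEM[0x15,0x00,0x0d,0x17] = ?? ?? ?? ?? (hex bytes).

MEM[0x15,0x00,0x0d,0x17] = 03 61 03 93

[0] 0x09->0x12 len=8 : 03 39 ec ab 4d ef 5f 93
[1] 0x10->0x0b len=5 : 93 5a 03 39 ec
[2] 0x09->0x15 len=7 : 03 39 93 5a 03 39 ec
query mem[0x15]=0x03, mem[0x00]=0x61, mem[0x0d]=0x03, mem[0x17]=0x93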